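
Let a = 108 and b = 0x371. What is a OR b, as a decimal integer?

893

108 = 0001101100
0x371 = 1101110001
 OR → 1101111101 = 893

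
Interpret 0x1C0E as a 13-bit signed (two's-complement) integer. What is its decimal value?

-1010

pattern = 1110000001110 (MSB is 1 ⇒ negative)
Invert: 0001111110001, add 1 → 0001111110010 = 1010, so the value is -1010.
(Equivalently: 7182 - 2^13 = 7182 - 8192 = -1010.)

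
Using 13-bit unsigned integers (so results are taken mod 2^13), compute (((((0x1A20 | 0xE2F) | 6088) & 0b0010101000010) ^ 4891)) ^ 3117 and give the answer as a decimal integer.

0x1A20 = 1101000100000
0xE2F = 0111000101111
→ | → 1111000101111 = 7727
6088 = 1011111001000
→ | → 1111111101111 = 8175
0b0010101000010 = 0010101000010
→ & → 0010101000010 = 1346
4891 = 1001100011011
→ ^ → 1011001011001 = 5721
3117 = 0110000101101
→ ^ → 1101001110100 = 6772

6772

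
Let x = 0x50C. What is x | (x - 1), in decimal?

x = 10100001100 = 1292
x - 1 = 10100001011
OR    = 10100001111 = 1295
(x | (x - 1) sets all bits below the lowest set bit.)

1295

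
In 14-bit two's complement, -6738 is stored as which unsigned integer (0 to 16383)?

6738 in 14 bits: 01101001010010
Invert: 10010110101101
Add 1:  10010110101110 = 9646
(Check: 2^14 - 6738 = 16384 - 6738 = 9646.)

9646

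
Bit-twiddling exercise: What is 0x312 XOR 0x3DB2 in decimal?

16032

0x312 = 00001100010010
0x3DB2 = 11110110110010
XOR → 11111010100000 = 16032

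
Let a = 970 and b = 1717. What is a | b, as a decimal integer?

2047

970 = 01111001010
1717 = 11010110101
 OR → 11111111111 = 2047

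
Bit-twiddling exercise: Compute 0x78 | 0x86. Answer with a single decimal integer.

254

0x78 = 01111000
0x86 = 10000110
 OR → 11111110 = 254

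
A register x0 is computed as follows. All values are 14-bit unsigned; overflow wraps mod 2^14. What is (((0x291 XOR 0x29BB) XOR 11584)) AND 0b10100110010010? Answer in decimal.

0x291 = 00001010010001
0x29BB = 10100110111011
→ XOR → 10101100101010 = 11050
11584 = 10110101000000
→ XOR → 00011001101010 = 1642
0b10100110010010 = 10100110010010
→ AND → 00000000000010 = 2

2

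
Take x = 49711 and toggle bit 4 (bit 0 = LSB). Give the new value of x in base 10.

49727

x = 1100001000101111
bit 4 is currently 0; toggle it via x ^ (1 << 4) = x ^ 16
→ 1100001000111111 = 49727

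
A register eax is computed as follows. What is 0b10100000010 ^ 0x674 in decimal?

a = 10100000010
0x674 = 11001110100
XOR → 01101110110 = 886

886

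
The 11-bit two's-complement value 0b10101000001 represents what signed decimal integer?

pattern = 10101000001 (MSB is 1 ⇒ negative)
Invert: 01010111110, add 1 → 01010111111 = 703, so the value is -703.
(Equivalently: 1345 - 2^11 = 1345 - 2048 = -703.)

-703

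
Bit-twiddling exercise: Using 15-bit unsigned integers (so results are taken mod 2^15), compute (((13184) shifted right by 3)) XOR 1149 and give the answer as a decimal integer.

13184 = 011001110000000
→ shifted right by 3 → 000011001110000 = 1648
1149 = 000010001111101
→ XOR → 000001000001101 = 525

525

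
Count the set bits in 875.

7

875 = 1101101011
Count the 1s: 1 + 1 + 1 + 1 + 1 + 1 + 1 = 7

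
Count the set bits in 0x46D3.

0x46D3 = 100011011010011
Count the 1s: 1 + 1 + 1 + 1 + 1 + 1 + 1 + 1 = 8

8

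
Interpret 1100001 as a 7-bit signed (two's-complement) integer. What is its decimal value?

-31

pattern = 1100001 (MSB is 1 ⇒ negative)
Invert: 0011110, add 1 → 0011111 = 31, so the value is -31.
(Equivalently: 97 - 2^7 = 97 - 128 = -31.)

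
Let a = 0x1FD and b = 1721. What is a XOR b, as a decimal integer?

1860

0x1FD = 00111111101
1721 = 11010111001
XOR → 11101000100 = 1860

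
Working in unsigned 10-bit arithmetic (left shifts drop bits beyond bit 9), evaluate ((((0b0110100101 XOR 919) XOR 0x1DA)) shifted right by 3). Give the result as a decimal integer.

0b0110100101 = 0110100101
919 = 1110010111
→ XOR → 1000110010 = 562
0x1DA = 0111011010
→ XOR → 1111101000 = 1000
→ shifted right by 3 → 0001111101 = 125

125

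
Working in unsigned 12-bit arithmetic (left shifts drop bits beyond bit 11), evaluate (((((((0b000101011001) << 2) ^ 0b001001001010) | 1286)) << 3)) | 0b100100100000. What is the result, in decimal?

0b000101011001 = 000101011001
→ << 2 (mod 2^12) → 010101100100 = 1380
0b001001001010 = 001001001010
→ ^ → 011100101110 = 1838
1286 = 010100000110
→ | → 011100101110 = 1838
→ << 3 (mod 2^12) → 100101110000 = 2416
0b100100100000 = 100100100000
→ | → 100101110000 = 2416

2416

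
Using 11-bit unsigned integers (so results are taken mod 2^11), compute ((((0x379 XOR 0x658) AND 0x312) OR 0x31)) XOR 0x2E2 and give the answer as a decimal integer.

0x379 = 01101111001
0x658 = 11001011000
→ XOR → 10100100001 = 1313
0x312 = 01100010010
→ AND → 00100000000 = 256
0x31 = 00000110001
→ OR → 00100110001 = 305
0x2E2 = 01011100010
→ XOR → 01111010011 = 979

979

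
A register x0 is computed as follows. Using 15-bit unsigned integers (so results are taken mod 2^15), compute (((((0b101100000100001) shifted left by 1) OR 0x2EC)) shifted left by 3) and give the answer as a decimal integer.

0b101100000100001 = 101100000100001
→ shifted left by 1 (mod 2^15) → 011000001000010 = 12354
0x2EC = 000001011101100
→ OR → 011001011101110 = 13038
→ shifted left by 3 (mod 2^15) → 001011101110000 = 6000

6000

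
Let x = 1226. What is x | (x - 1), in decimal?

x = 10011001010 = 1226
x - 1 = 10011001001
OR    = 10011001011 = 1227
(x | (x - 1) sets all bits below the lowest set bit.)

1227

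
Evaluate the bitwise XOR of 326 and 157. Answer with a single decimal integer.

326 = 101000110
157 = 010011101
XOR → 111011011 = 475

475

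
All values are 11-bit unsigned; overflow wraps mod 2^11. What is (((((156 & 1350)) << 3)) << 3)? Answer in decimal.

256

156 = 00010011100
1350 = 10101000110
→ & → 00000000100 = 4
→ << 3 (mod 2^11) → 00000100000 = 32
→ << 3 (mod 2^11) → 00100000000 = 256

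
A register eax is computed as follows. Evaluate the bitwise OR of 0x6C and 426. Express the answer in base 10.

494

0x6C = 001101100
426 = 110101010
 OR → 111101110 = 494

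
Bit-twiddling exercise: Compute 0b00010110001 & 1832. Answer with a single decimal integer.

a = 00010110001
1832 = 11100101000
AND → 00000100000 = 32

32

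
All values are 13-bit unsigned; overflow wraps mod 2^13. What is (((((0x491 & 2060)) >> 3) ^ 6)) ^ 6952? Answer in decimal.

6958

0x491 = 0010010010001
2060 = 0100000001100
→ & → 0000000000000 = 0
→ >> 3 → 0000000000000 = 0
6 = 0000000000110
→ ^ → 0000000000110 = 6
6952 = 1101100101000
→ ^ → 1101100101110 = 6958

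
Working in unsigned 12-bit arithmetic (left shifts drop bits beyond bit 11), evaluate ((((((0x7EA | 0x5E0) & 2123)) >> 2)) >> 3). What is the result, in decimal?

0x7EA = 011111101010
0x5E0 = 010111100000
→ | → 011111101010 = 2026
2123 = 100001001011
→ & → 000001001010 = 74
→ >> 2 → 000000010010 = 18
→ >> 3 → 000000000010 = 2

2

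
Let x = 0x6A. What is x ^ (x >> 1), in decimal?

x = 1101010 = 106
x>>1 = 0110101
XOR  = 1011111 = 95
(x ^ (x >> 1) gives the standard binary-reflected Gray code of x.)

95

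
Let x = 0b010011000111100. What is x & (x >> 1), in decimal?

540

x = 10011000111100 = 9788
x>>1 = 01001100011110
AND  = 00001000011100 = 540
(x & (x >> 1) has a 1 wherever x has two consecutive 1 bits.)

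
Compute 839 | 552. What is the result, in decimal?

839 = 1101000111
552 = 1000101000
 OR → 1101101111 = 879

879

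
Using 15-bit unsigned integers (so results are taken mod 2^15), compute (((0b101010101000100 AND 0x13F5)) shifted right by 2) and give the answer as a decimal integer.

1105

0b101010101000100 = 101010101000100
0x13F5 = 001001111110101
→ AND → 001000101000100 = 4420
→ shifted right by 2 → 000010001010001 = 1105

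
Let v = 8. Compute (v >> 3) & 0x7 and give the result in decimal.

v = 00001000
Shift right by 3: 00001
Mask low 3 bits: 001 = 1

1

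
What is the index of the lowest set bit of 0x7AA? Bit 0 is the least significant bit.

1

0x7AA = 11110101010
Trailing zeros: 1, so the lowest set bit is bit 1 (value 2).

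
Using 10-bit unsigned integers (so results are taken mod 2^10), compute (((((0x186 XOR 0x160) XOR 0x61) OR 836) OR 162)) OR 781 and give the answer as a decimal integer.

0x186 = 0110000110
0x160 = 0101100000
→ XOR → 0011100110 = 230
0x61 = 0001100001
→ XOR → 0010000111 = 135
836 = 1101000100
→ OR → 1111000111 = 967
162 = 0010100010
→ OR → 1111100111 = 999
781 = 1100001101
→ OR → 1111101111 = 1007

1007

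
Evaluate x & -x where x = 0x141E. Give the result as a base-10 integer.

x = 1010000011110 = 5150
-x (two's complement) = …0101111100010
AND   = 0000000000010 = 2
(x & -x isolates the lowest set bit of x.)

2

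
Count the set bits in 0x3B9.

0x3B9 = 1110111001
Count the 1s: 1 + 1 + 1 + 1 + 1 + 1 + 1 = 7

7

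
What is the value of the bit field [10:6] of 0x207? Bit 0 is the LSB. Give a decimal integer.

8

v = 01000000111
Shift right by 6: 01000
Mask low 5 bits: 01000 = 8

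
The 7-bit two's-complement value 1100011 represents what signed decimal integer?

-29

pattern = 1100011 (MSB is 1 ⇒ negative)
Invert: 0011100, add 1 → 0011101 = 29, so the value is -29.
(Equivalently: 99 - 2^7 = 99 - 128 = -29.)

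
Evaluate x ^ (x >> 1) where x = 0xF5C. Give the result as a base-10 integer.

2290

x = 111101011100 = 3932
x>>1 = 011110101110
XOR  = 100011110010 = 2290
(x ^ (x >> 1) gives the standard binary-reflected Gray code of x.)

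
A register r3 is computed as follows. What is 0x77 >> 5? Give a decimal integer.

3

0x77 = 1110111
shift right by 5 → 0000011 = 3
(equivalently, floor(119 / 32))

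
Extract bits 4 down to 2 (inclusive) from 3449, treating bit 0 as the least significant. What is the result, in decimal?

6

v = 110101111001
Shift right by 2: 1101011110
Mask low 3 bits: 110 = 6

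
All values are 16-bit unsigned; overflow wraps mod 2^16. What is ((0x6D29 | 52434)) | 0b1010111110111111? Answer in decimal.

61439

0x6D29 = 0110110100101001
52434 = 1100110011010010
→ | → 1110110111111011 = 60923
0b1010111110111111 = 1010111110111111
→ | → 1110111111111111 = 61439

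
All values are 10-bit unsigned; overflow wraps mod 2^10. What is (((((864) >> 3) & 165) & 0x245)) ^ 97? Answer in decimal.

101

864 = 1101100000
→ >> 3 → 0001101100 = 108
165 = 0010100101
→ & → 0000100100 = 36
0x245 = 1001000101
→ & → 0000000100 = 4
97 = 0001100001
→ ^ → 0001100101 = 101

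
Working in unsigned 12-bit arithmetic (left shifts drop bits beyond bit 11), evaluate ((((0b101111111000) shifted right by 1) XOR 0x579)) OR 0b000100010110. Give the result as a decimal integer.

0b101111111000 = 101111111000
→ shifted right by 1 → 010111111100 = 1532
0x579 = 010101111001
→ XOR → 000010000101 = 133
0b000100010110 = 000100010110
→ OR → 000110010111 = 407

407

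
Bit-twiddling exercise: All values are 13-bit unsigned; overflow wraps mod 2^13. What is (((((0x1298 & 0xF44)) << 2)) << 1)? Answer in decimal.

4096

0x1298 = 1001010011000
0xF44 = 0111101000100
→ & → 0001000000000 = 512
→ << 2 (mod 2^13) → 0100000000000 = 2048
→ << 1 (mod 2^13) → 1000000000000 = 4096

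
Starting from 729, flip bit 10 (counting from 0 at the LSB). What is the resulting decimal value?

1753

x = 000001011011001
bit 10 is currently 0; toggle it via x ^ (1 << 10) = x ^ 1024
→ 000011011011001 = 1753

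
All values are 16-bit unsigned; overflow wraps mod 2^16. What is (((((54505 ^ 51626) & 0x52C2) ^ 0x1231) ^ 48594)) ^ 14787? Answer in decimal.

34402

54505 = 1101010011101001
51626 = 1100100110101010
→ ^ → 0001110101000011 = 7491
0x52C2 = 0101001011000010
→ & → 0001000001000010 = 4162
0x1231 = 0001001000110001
→ ^ → 0000001001110011 = 627
48594 = 1011110111010010
→ ^ → 1011111110100001 = 49057
14787 = 0011100111000011
→ ^ → 1000011001100010 = 34402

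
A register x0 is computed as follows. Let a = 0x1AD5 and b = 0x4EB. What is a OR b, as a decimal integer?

0x1AD5 = 1101011010101
0x4EB = 0010011101011
 OR → 1111011111111 = 7935

7935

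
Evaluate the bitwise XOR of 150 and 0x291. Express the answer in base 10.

150 = 0010010110
0x291 = 1010010001
XOR → 1000000111 = 519

519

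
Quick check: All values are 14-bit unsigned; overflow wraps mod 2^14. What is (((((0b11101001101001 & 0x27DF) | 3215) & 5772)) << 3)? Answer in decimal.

0b11101001101001 = 11101001101001
0x27DF = 10011111011111
→ & → 10001001001001 = 8777
3215 = 00110010001111
→ | → 10111011001111 = 11983
5772 = 01011010001100
→ & → 00011010001100 = 1676
→ << 3 (mod 2^14) → 11010001100000 = 13408

13408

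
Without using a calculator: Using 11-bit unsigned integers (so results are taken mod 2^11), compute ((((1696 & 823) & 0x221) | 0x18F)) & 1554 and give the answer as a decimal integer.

1696 = 11010100000
823 = 01100110111
→ & → 01000100000 = 544
0x221 = 01000100001
→ & → 01000100000 = 544
0x18F = 00110001111
→ | → 01110101111 = 943
1554 = 11000010010
→ & → 01000000010 = 514

514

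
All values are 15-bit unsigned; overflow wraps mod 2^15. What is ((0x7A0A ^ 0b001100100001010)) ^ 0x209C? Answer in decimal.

0x7A0A = 111101000001010
0b001100100001010 = 001100100001010
→ ^ → 110001100000000 = 25344
0x209C = 010000010011100
→ ^ → 100001110011100 = 17308

17308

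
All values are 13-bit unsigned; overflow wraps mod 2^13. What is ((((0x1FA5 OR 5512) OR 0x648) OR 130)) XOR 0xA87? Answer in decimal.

0x1FA5 = 1111110100101
5512 = 1010110001000
→ OR → 1111110101101 = 8109
0x648 = 0011001001000
→ OR → 1111111101101 = 8173
130 = 0000010000010
→ OR → 1111111101111 = 8175
0xA87 = 0101010000111
→ XOR → 1010101101000 = 5480

5480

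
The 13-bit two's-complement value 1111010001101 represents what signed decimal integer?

-371

pattern = 1111010001101 (MSB is 1 ⇒ negative)
Invert: 0000101110010, add 1 → 0000101110011 = 371, so the value is -371.
(Equivalently: 7821 - 2^13 = 7821 - 8192 = -371.)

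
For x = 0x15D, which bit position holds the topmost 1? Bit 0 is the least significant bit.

8

0x15D = 101011101
The topmost 1 is at position 8 (since 2^8 = 256 ≤ 349 < 512).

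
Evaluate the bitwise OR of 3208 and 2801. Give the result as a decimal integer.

3833

3208 = 110010001000
2801 = 101011110001
 OR → 111011111001 = 3833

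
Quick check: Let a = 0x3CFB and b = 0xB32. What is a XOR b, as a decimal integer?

14281

0x3CFB = 11110011111011
0xB32 = 00101100110010
XOR → 11011111001001 = 14281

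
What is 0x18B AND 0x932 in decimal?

0x18B = 000110001011
0x932 = 100100110010
AND → 000100000010 = 258

258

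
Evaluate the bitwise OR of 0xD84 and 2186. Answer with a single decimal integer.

0xD84 = 110110000100
2186 = 100010001010
 OR → 110110001110 = 3470

3470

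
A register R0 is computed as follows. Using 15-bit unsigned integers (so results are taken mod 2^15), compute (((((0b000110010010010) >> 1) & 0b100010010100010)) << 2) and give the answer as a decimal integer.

4096

0b000110010010010 = 000110010010010
→ >> 1 → 000011001001001 = 1609
0b100010010100010 = 100010010100010
→ & → 000010000000000 = 1024
→ << 2 (mod 2^15) → 001000000000000 = 4096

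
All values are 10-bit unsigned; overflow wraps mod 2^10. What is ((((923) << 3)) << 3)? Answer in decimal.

704

923 = 1110011011
→ << 3 (mod 2^10) → 0011011000 = 216
→ << 3 (mod 2^10) → 1011000000 = 704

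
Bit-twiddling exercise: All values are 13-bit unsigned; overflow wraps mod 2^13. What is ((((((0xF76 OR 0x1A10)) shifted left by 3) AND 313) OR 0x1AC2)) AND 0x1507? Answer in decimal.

0xF76 = 0111101110110
0x1A10 = 1101000010000
→ OR → 1111101110110 = 8054
→ shifted left by 3 (mod 2^13) → 1101110110000 = 7088
313 = 0000100111001
→ AND → 0000100110000 = 304
0x1AC2 = 1101011000010
→ OR → 1101111110010 = 7154
0x1507 = 1010100000111
→ AND → 1000100000010 = 4354

4354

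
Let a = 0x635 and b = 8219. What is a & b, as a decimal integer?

0x635 = 00011000110101
8219 = 10000000011011
AND → 00000000010001 = 17

17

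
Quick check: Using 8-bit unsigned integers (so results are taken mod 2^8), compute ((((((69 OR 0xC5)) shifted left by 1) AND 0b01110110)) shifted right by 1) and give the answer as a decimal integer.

69 = 01000101
0xC5 = 11000101
→ OR → 11000101 = 197
→ shifted left by 1 (mod 2^8) → 10001010 = 138
0b01110110 = 01110110
→ AND → 00000010 = 2
→ shifted right by 1 → 00000001 = 1

1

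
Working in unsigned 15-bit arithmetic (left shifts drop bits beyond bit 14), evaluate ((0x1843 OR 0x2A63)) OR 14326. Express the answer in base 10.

0x1843 = 001100001000011
0x2A63 = 010101001100011
→ OR → 011101001100011 = 14947
14326 = 011011111110110
→ OR → 011111111110111 = 16375

16375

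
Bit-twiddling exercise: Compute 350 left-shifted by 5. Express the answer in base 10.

11200

350 = 00000101011110
shift left by 5 → 10101111000000 = 11200
(equivalently, 350 × 2^5 = 350 × 32)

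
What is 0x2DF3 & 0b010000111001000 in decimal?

0x2DF3 = 10110111110011
b = 10000111001000
AND → 10000111000000 = 8640

8640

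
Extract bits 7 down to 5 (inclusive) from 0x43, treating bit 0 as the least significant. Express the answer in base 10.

v = 0001000011
Shift right by 5: 00010
Mask low 3 bits: 010 = 2

2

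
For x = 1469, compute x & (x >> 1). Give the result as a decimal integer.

x = 10110111101 = 1469
x>>1 = 01011011110
AND  = 00010011100 = 156
(x & (x >> 1) has a 1 wherever x has two consecutive 1 bits.)

156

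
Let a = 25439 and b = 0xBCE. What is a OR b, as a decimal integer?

25439 = 110001101011111
0xBCE = 000101111001110
 OR → 110101111011111 = 27615

27615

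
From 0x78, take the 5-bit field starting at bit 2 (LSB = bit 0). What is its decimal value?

30

v = 001111000
Shift right by 2: 0011110
Mask low 5 bits: 11110 = 30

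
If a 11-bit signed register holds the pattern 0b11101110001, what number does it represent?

-143

pattern = 11101110001 (MSB is 1 ⇒ negative)
Invert: 00010001110, add 1 → 00010001111 = 143, so the value is -143.
(Equivalently: 1905 - 2^11 = 1905 - 2048 = -143.)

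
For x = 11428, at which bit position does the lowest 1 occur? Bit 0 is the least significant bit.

11428 = 10110010100100
Trailing zeros: 2, so the lowest set bit is bit 2 (value 4).

2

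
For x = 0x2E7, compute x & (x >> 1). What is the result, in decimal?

x = 1011100111 = 743
x>>1 = 0101110011
AND  = 0001100011 = 99
(x & (x >> 1) has a 1 wherever x has two consecutive 1 bits.)

99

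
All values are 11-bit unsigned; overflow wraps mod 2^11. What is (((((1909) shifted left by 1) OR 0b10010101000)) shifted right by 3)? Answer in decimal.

221

1909 = 11101110101
→ shifted left by 1 (mod 2^11) → 11011101010 = 1770
0b10010101000 = 10010101000
→ OR → 11011101010 = 1770
→ shifted right by 3 → 00011011101 = 221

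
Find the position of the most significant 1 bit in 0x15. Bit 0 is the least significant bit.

4

0x15 = 10101
The topmost 1 is at position 4 (since 2^4 = 16 ≤ 21 < 32).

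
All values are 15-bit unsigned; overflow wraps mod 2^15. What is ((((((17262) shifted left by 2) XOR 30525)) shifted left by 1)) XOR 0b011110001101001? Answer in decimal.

18787

17262 = 100001101101110
→ shifted left by 2 (mod 2^15) → 000110110111000 = 3512
30525 = 111011100111101
→ XOR → 111101010000101 = 31365
→ shifted left by 1 (mod 2^15) → 111010100001010 = 29962
0b011110001101001 = 011110001101001
→ XOR → 100100101100011 = 18787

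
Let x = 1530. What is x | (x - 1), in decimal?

1531

x = 10111111010 = 1530
x - 1 = 10111111001
OR    = 10111111011 = 1531
(x | (x - 1) sets all bits below the lowest set bit.)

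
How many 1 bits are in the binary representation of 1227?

6

1227 = 10011001011
Count the 1s: 1 + 1 + 1 + 1 + 1 + 1 = 6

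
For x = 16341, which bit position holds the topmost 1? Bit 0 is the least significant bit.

16341 = 11111111010101
The topmost 1 is at position 13 (since 2^13 = 8192 ≤ 16341 < 16384).

13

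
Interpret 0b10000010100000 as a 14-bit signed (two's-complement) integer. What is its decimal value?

pattern = 10000010100000 (MSB is 1 ⇒ negative)
Invert: 01111101011111, add 1 → 01111101100000 = 8032, so the value is -8032.
(Equivalently: 8352 - 2^14 = 8352 - 16384 = -8032.)

-8032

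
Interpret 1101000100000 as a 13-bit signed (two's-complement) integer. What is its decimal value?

pattern = 1101000100000 (MSB is 1 ⇒ negative)
Invert: 0010111011111, add 1 → 0010111100000 = 1504, so the value is -1504.
(Equivalently: 6688 - 2^13 = 6688 - 8192 = -1504.)

-1504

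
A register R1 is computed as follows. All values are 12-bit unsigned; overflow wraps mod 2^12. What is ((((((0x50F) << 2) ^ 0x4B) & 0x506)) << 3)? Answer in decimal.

0x50F = 010100001111
→ << 2 (mod 2^12) → 010000111100 = 1084
0x4B = 000001001011
→ ^ → 010001110111 = 1143
0x506 = 010100000110
→ & → 010000000110 = 1030
→ << 3 (mod 2^12) → 000000110000 = 48

48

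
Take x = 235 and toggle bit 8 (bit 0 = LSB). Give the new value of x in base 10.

491

x = 011101011
bit 8 is currently 0; toggle it via x ^ (1 << 8) = x ^ 256
→ 111101011 = 491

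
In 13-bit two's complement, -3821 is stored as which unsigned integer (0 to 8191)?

4371

3821 in 13 bits: 0111011101101
Invert: 1000100010010
Add 1:  1000100010011 = 4371
(Check: 2^13 - 3821 = 8192 - 3821 = 4371.)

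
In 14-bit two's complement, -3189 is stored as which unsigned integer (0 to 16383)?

13195

3189 in 14 bits: 00110001110101
Invert: 11001110001010
Add 1:  11001110001011 = 13195
(Check: 2^14 - 3189 = 16384 - 3189 = 13195.)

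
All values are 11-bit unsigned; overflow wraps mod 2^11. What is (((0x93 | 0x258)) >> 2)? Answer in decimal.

0x93 = 00010010011
0x258 = 01001011000
→ | → 01011011011 = 731
→ >> 2 → 00010110110 = 182

182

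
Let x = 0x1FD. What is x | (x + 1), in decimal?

511

x = 111111101 = 509
x + 1 = 111111110
OR    = 111111111 = 511
(x | (x + 1) sets the lowest cleared bit.)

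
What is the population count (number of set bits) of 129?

129 = 10000001
Count the 1s: 1 + 1 = 2

2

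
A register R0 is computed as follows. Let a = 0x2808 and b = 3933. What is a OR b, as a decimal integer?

0x2808 = 10100000001000
3933 = 00111101011101
 OR → 10111101011101 = 12125

12125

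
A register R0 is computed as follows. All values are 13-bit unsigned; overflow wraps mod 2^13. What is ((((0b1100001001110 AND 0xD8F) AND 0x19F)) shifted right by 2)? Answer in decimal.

0b1100001001110 = 1100001001110
0xD8F = 0110110001111
→ AND → 0100000001110 = 2062
0x19F = 0000110011111
→ AND → 0000000001110 = 14
→ shifted right by 2 → 0000000000011 = 3

3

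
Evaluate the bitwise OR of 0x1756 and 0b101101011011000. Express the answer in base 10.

0x1756 = 001011101010110
b = 101101011011000
 OR → 101111111011110 = 24542

24542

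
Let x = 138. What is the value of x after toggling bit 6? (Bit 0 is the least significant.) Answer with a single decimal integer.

202

x = 10001010
bit 6 is currently 0; toggle it via x ^ (1 << 6) = x ^ 64
→ 11001010 = 202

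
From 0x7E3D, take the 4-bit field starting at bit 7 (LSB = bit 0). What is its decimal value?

12

v = 111111000111101
Shift right by 7: 11111100
Mask low 4 bits: 1100 = 12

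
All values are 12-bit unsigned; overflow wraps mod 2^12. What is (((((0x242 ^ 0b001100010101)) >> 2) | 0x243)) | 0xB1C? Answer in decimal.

0x242 = 001001000010
0b001100010101 = 001100010101
→ ^ → 000101010111 = 343
→ >> 2 → 000001010101 = 85
0x243 = 001001000011
→ | → 001001010111 = 599
0xB1C = 101100011100
→ | → 101101011111 = 2911

2911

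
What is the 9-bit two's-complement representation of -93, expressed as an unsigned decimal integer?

419

93 in 9 bits: 001011101
Invert: 110100010
Add 1:  110100011 = 419
(Check: 2^9 - 93 = 512 - 93 = 419.)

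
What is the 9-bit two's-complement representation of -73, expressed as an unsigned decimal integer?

439

73 in 9 bits: 001001001
Invert: 110110110
Add 1:  110110111 = 439
(Check: 2^9 - 73 = 512 - 73 = 439.)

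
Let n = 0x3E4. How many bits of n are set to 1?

6

0x3E4 = 1111100100
Count the 1s: 1 + 1 + 1 + 1 + 1 + 1 = 6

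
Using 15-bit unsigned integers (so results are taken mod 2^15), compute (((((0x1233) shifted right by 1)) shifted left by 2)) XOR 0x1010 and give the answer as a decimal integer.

13428

0x1233 = 001001000110011
→ shifted right by 1 → 000100100011001 = 2329
→ shifted left by 2 (mod 2^15) → 010010001100100 = 9316
0x1010 = 001000000010000
→ XOR → 011010001110100 = 13428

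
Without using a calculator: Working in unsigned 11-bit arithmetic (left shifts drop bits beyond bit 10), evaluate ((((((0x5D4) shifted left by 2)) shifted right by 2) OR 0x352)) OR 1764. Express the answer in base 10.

0x5D4 = 10111010100
→ shifted left by 2 (mod 2^11) → 11101010000 = 1872
→ shifted right by 2 → 00111010100 = 468
0x352 = 01101010010
→ OR → 01111010110 = 982
1764 = 11011100100
→ OR → 11111110110 = 2038

2038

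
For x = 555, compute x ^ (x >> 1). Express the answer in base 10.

830

x = 1000101011 = 555
x>>1 = 0100010101
XOR  = 1100111110 = 830
(x ^ (x >> 1) gives the standard binary-reflected Gray code of x.)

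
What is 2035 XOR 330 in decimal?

2035 = 11111110011
330 = 00101001010
XOR → 11010111001 = 1721

1721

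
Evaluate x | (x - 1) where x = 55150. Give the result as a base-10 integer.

55151

x = 1101011101101110 = 55150
x - 1 = 1101011101101101
OR    = 1101011101101111 = 55151
(x | (x - 1) sets all bits below the lowest set bit.)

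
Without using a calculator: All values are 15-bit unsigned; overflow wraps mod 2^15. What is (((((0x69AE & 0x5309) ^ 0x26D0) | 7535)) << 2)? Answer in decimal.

32764

0x69AE = 110100110101110
0x5309 = 101001100001001
→ & → 100000100001000 = 16648
0x26D0 = 010011011010000
→ ^ → 110011111011000 = 26584
7535 = 001110101101111
→ | → 111111111111111 = 32767
→ << 2 (mod 2^15) → 111111111111100 = 32764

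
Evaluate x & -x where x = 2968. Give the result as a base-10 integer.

8

x = 101110011000 = 2968
-x (two's complement) = …010001101000
AND   = 000000001000 = 8
(x & -x isolates the lowest set bit of x.)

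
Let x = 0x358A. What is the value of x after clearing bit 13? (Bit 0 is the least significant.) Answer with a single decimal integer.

5514

x = 0011010110001010
bit 13 is currently 1; clear it via x & ~(1 << 13) = x & ~8192
→ 0001010110001010 = 5514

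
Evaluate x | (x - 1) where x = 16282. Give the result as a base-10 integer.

x = 11111110011010 = 16282
x - 1 = 11111110011001
OR    = 11111110011011 = 16283
(x | (x - 1) sets all bits below the lowest set bit.)

16283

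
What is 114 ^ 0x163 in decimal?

114 = 001110010
0x163 = 101100011
XOR → 100010001 = 273

273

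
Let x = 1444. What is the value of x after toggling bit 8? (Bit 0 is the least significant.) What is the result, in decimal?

x = 10110100100
bit 8 is currently 1; toggle it via x ^ (1 << 8) = x ^ 256
→ 10010100100 = 1188

1188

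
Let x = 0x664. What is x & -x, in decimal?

4

x = 11001100100 = 1636
-x (two's complement) = …00110011100
AND   = 00000000100 = 4
(x & -x isolates the lowest set bit of x.)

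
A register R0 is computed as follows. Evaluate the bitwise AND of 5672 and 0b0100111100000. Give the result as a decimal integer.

5672 = 1011000101000
b = 0100111100000
AND → 0000000100000 = 32

32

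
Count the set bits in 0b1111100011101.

9

n = 1111100011101
Count the 1s: 1 + 1 + 1 + 1 + 1 + 1 + 1 + 1 + 1 = 9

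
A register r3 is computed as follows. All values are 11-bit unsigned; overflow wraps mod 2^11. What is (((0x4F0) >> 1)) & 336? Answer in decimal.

80

0x4F0 = 10011110000
→ >> 1 → 01001111000 = 632
336 = 00101010000
→ & → 00001010000 = 80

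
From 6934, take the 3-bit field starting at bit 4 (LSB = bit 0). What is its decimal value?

1

v = 1101100010110
Shift right by 4: 110110001
Mask low 3 bits: 001 = 1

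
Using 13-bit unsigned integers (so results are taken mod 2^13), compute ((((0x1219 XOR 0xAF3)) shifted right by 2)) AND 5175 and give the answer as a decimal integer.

1074

0x1219 = 1001000011001
0xAF3 = 0101011110011
→ XOR → 1100011101010 = 6378
→ shifted right by 2 → 0011000111010 = 1594
5175 = 1010000110111
→ AND → 0010000110010 = 1074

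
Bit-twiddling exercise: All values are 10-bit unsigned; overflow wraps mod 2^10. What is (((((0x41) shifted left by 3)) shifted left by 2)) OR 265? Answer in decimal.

0x41 = 0001000001
→ shifted left by 3 (mod 2^10) → 1000001000 = 520
→ shifted left by 2 (mod 2^10) → 0000100000 = 32
265 = 0100001001
→ OR → 0100101001 = 297

297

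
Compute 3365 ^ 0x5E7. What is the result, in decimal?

3365 = 110100100101
0x5E7 = 010111100111
XOR → 100011000010 = 2242

2242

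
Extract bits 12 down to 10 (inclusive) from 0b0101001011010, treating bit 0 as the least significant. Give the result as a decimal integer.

v = 0101001011010
Shift right by 10: 010
Mask low 3 bits: 010 = 2

2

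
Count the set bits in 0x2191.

0x2191 = 10000110010001
Count the 1s: 1 + 1 + 1 + 1 + 1 = 5

5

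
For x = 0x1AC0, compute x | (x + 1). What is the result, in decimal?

x = 1101011000000 = 6848
x + 1 = 1101011000001
OR    = 1101011000001 = 6849
(x | (x + 1) sets the lowest cleared bit.)

6849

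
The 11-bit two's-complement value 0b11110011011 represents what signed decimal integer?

-101

pattern = 11110011011 (MSB is 1 ⇒ negative)
Invert: 00001100100, add 1 → 00001100101 = 101, so the value is -101.
(Equivalently: 1947 - 2^11 = 1947 - 2048 = -101.)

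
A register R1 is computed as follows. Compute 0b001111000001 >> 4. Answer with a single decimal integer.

60

x = 1111000001
shift right by 4 → 0000111100 = 60
(equivalently, floor(961 / 16))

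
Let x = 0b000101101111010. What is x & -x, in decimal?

x = 101101111010 = 2938
-x (two's complement) = …010010000110
AND   = 000000000010 = 2
(x & -x isolates the lowest set bit of x.)

2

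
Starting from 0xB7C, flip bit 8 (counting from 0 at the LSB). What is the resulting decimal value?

2684

x = 0101101111100
bit 8 is currently 1; toggle it via x ^ (1 << 8) = x ^ 256
→ 0101001111100 = 2684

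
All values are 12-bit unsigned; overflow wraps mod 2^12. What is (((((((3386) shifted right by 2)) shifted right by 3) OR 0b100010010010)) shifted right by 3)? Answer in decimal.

3386 = 110100111010
→ shifted right by 2 → 001101001110 = 846
→ shifted right by 3 → 000001101001 = 105
0b100010010010 = 100010010010
→ OR → 100011111011 = 2299
→ shifted right by 3 → 000100011111 = 287

287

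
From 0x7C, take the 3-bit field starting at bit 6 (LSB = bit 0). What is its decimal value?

1

v = 0001111100
Shift right by 6: 0001
Mask low 3 bits: 001 = 1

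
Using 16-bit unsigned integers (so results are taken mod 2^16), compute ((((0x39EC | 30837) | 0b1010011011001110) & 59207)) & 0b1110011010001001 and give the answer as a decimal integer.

58881

0x39EC = 0011100111101100
30837 = 0111100001110101
→ | → 0111100111111101 = 31229
0b1010011011001110 = 1010011011001110
→ | → 1111111111111111 = 65535
59207 = 1110011101000111
→ & → 1110011101000111 = 59207
0b1110011010001001 = 1110011010001001
→ & → 1110011000000001 = 58881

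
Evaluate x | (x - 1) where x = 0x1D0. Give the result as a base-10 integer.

479

x = 111010000 = 464
x - 1 = 111001111
OR    = 111011111 = 479
(x | (x - 1) sets all bits below the lowest set bit.)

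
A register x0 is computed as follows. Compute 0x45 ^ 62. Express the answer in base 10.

0x45 = 1000101
62 = 0111110
XOR → 1111011 = 123

123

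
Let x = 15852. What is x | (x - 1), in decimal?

x = 11110111101100 = 15852
x - 1 = 11110111101011
OR    = 11110111101111 = 15855
(x | (x - 1) sets all bits below the lowest set bit.)

15855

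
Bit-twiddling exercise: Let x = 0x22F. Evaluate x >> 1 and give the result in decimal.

0x22F = 1000101111
shift right by 1 → 0100010111 = 279
(equivalently, floor(559 / 2))

279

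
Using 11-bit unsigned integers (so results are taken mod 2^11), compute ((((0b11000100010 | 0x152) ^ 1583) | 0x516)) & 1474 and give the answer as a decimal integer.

0b11000100010 = 11000100010
0x152 = 00101010010
→ | → 11101110010 = 1906
1583 = 11000101111
→ ^ → 00101011101 = 349
0x516 = 10100010110
→ | → 10101011111 = 1375
1474 = 10111000010
→ & → 10101000010 = 1346

1346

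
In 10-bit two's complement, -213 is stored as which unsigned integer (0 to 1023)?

811

213 in 10 bits: 0011010101
Invert: 1100101010
Add 1:  1100101011 = 811
(Check: 2^10 - 213 = 1024 - 213 = 811.)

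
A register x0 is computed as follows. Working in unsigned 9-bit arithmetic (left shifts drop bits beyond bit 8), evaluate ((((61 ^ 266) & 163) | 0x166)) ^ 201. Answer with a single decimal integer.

61 = 000111101
266 = 100001010
→ ^ → 100110111 = 311
163 = 010100011
→ & → 000100011 = 35
0x166 = 101100110
→ | → 101100111 = 359
201 = 011001001
→ ^ → 110101110 = 430

430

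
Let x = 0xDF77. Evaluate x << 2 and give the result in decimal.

0xDF77 = 001101111101110111
shift left by 2 → 110111110111011100 = 228828
(equivalently, 57207 × 2^2 = 57207 × 4)

228828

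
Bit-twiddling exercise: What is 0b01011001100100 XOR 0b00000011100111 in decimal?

5763

a = 1011001100100
b = 0000011100111
XOR → 1011010000011 = 5763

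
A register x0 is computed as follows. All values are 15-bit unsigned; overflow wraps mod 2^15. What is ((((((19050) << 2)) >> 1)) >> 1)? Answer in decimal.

19050 = 100101001101010
→ << 2 (mod 2^15) → 010100110101000 = 10664
→ >> 1 → 001010011010100 = 5332
→ >> 1 → 000101001101010 = 2666

2666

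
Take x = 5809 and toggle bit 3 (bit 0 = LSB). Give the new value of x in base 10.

5817

x = 1011010110001
bit 3 is currently 0; toggle it via x ^ (1 << 3) = x ^ 8
→ 1011010111001 = 5817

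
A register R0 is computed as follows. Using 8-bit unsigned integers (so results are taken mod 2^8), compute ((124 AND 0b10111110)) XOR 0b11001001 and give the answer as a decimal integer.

245

124 = 01111100
0b10111110 = 10111110
→ AND → 00111100 = 60
0b11001001 = 11001001
→ XOR → 11110101 = 245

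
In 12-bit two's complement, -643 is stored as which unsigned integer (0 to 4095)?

3453

643 in 12 bits: 001010000011
Invert: 110101111100
Add 1:  110101111101 = 3453
(Check: 2^12 - 643 = 4096 - 643 = 3453.)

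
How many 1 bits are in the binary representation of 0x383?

0x383 = 1110000011
Count the 1s: 1 + 1 + 1 + 1 + 1 = 5

5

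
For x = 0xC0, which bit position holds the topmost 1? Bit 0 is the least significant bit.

7

0xC0 = 11000000
The topmost 1 is at position 7 (since 2^7 = 128 ≤ 192 < 256).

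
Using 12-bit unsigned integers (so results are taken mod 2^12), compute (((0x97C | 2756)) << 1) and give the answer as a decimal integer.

2040

0x97C = 100101111100
2756 = 101011000100
→ | → 101111111100 = 3068
→ << 1 (mod 2^12) → 011111111000 = 2040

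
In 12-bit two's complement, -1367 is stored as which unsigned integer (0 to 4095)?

2729

1367 in 12 bits: 010101010111
Invert: 101010101000
Add 1:  101010101001 = 2729
(Check: 2^12 - 1367 = 4096 - 1367 = 2729.)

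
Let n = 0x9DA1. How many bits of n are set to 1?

0x9DA1 = 1001110110100001
Count the 1s: 1 + 1 + 1 + 1 + 1 + 1 + 1 + 1 = 8

8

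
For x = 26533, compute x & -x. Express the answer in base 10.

x = 110011110100101 = 26533
-x (two's complement) = …001100001011011
AND   = 000000000000001 = 1
(x & -x isolates the lowest set bit of x.)

1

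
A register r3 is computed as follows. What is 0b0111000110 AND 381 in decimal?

324

a = 111000110
381 = 101111101
AND → 101000100 = 324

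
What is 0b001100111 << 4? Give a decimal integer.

x = 00001100111
shift left by 4 → 11001110000 = 1648
(equivalently, 103 × 2^4 = 103 × 16)

1648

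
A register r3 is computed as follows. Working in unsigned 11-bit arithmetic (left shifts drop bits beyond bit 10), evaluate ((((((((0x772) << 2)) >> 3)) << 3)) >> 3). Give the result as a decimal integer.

185

0x772 = 11101110010
→ << 2 (mod 2^11) → 10111001000 = 1480
→ >> 3 → 00010111001 = 185
→ << 3 (mod 2^11) → 10111001000 = 1480
→ >> 3 → 00010111001 = 185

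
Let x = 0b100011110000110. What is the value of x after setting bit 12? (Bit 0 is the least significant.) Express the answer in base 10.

x = 100011110000110
bit 12 is currently 0; set it via x | (1 << 12) = x | 4096
→ 101011110000110 = 22406

22406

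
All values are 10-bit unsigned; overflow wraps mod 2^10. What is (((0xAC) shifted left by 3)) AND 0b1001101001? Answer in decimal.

96

0xAC = 0010101100
→ shifted left by 3 (mod 2^10) → 0101100000 = 352
0b1001101001 = 1001101001
→ AND → 0001100000 = 96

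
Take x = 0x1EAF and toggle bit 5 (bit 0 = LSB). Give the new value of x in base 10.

7823

x = 01111010101111
bit 5 is currently 1; toggle it via x ^ (1 << 5) = x ^ 32
→ 01111010001111 = 7823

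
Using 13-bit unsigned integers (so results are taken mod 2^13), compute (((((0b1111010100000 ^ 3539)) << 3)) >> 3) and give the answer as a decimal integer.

0b1111010100000 = 1111010100000
3539 = 0110111010011
→ ^ → 1001101110011 = 4979
→ << 3 (mod 2^13) → 1101110011000 = 7064
→ >> 3 → 0001101110011 = 883

883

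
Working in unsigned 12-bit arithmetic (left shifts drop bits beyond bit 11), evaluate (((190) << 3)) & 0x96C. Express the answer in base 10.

352

190 = 000010111110
→ << 3 (mod 2^12) → 010111110000 = 1520
0x96C = 100101101100
→ & → 000101100000 = 352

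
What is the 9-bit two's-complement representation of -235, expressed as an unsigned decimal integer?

277

235 in 9 bits: 011101011
Invert: 100010100
Add 1:  100010101 = 277
(Check: 2^9 - 235 = 512 - 235 = 277.)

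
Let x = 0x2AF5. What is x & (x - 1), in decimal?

x = 10101011110101 = 10997
x - 1 = 10101011110100
AND   = 10101011110100 = 10996
(x & (x - 1) clears the lowest set bit of x.)

10996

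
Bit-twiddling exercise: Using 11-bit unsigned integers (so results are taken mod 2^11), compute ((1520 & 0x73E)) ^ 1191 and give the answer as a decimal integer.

407

1520 = 10111110000
0x73E = 11100111110
→ & → 10100110000 = 1328
1191 = 10010100111
→ ^ → 00110010111 = 407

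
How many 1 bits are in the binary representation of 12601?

7

12601 = 11000100111001
Count the 1s: 1 + 1 + 1 + 1 + 1 + 1 + 1 = 7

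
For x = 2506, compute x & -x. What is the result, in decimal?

2

x = 100111001010 = 2506
-x (two's complement) = …011000110110
AND   = 000000000010 = 2
(x & -x isolates the lowest set bit of x.)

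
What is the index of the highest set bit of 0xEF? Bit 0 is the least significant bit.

7

0xEF = 11101111
The topmost 1 is at position 7 (since 2^7 = 128 ≤ 239 < 256).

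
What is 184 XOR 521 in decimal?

689

184 = 0010111000
521 = 1000001001
XOR → 1010110001 = 689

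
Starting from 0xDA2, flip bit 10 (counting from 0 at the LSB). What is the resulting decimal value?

2466

x = 110110100010
bit 10 is currently 1; toggle it via x ^ (1 << 10) = x ^ 1024
→ 100110100010 = 2466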